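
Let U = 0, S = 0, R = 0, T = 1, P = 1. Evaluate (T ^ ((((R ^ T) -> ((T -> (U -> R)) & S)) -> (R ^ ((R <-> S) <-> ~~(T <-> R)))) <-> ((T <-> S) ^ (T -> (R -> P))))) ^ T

1

R ^ T = 0 ^ 1 = 1
U -> R = 0 -> 0 = 1
T -> (U -> R) = 1 -> 1 = 1
(T -> (U -> R)) & S = 1 & 0 = 0
(R ^ T) -> ((T -> (U -> R)) & S) = 1 -> 0 = 0
R <-> S = 0 <-> 0 = 1
T <-> R = 1 <-> 0 = 0
~(T <-> R) = ~0 = 1
~~(T <-> R) = ~1 = 0
(R <-> S) <-> ~~(T <-> R) = 1 <-> 0 = 0
R ^ ((R <-> S) <-> ~~(T <-> R)) = 0 ^ 0 = 0
((R ^ T) -> ((T -> (U -> R)) & S)) -> (R ^ ((R <-> S) <-> ~~(T <-> R))) = 0 -> 0 = 1
T <-> S = 1 <-> 0 = 0
R -> P = 0 -> 1 = 1
T -> (R -> P) = 1 -> 1 = 1
(T <-> S) ^ (T -> (R -> P)) = 0 ^ 1 = 1
(((R ^ T) -> ((T -> (U -> R)) & S)) -> (R ^ ((R <-> S) <-> ~~(T <-> R)))) <-> ((T <-> S) ^ (T -> (R -> P))) = 1 <-> 1 = 1
T ^ ((((R ^ T) -> ((T -> (U -> R)) & S)) -> (R ^ ((R <-> S) <-> ~~(T <-> R)))) <-> ((T <-> S) ^ (T -> (R -> P)))) = 1 ^ 1 = 0
(T ^ ((((R ^ T) -> ((T -> (U -> R)) & S)) -> (R ^ ((R <-> S) <-> ~~(T <-> R)))) <-> ((T <-> S) ^ (T -> (R -> P))))) ^ T = 0 ^ 1 = 1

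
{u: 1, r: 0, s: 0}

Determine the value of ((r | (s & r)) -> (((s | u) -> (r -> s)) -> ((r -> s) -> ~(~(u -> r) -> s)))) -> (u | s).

s & r = 0 & 0 = 0
r | (s & r) = 0 | 0 = 0
s | u = 0 | 1 = 1
r -> s = 0 -> 0 = 1
(s | u) -> (r -> s) = 1 -> 1 = 1
r -> s = 0 -> 0 = 1
u -> r = 1 -> 0 = 0
~(u -> r) = ~0 = 1
~(u -> r) -> s = 1 -> 0 = 0
~(~(u -> r) -> s) = ~0 = 1
(r -> s) -> ~(~(u -> r) -> s) = 1 -> 1 = 1
((s | u) -> (r -> s)) -> ((r -> s) -> ~(~(u -> r) -> s)) = 1 -> 1 = 1
(r | (s & r)) -> (((s | u) -> (r -> s)) -> ((r -> s) -> ~(~(u -> r) -> s))) = 0 -> 1 = 1
u | s = 1 | 0 = 1
((r | (s & r)) -> (((s | u) -> (r -> s)) -> ((r -> s) -> ~(~(u -> r) -> s)))) -> (u | s) = 1 -> 1 = 1

1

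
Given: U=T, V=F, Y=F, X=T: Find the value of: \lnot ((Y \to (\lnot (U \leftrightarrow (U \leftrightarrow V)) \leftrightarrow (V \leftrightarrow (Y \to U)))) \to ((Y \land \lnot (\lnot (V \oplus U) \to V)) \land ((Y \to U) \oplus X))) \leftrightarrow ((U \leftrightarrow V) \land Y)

U \leftrightarrow V = T \leftrightarrow F = F
U \leftrightarrow (U \leftrightarrow V) = T \leftrightarrow F = F
\lnot (U \leftrightarrow (U \leftrightarrow V)) = \lnot F = T
Y \to U = F \to T = T
V \leftrightarrow (Y \to U) = F \leftrightarrow T = F
\lnot (U \leftrightarrow (U \leftrightarrow V)) \leftrightarrow (V \leftrightarrow (Y \to U)) = T \leftrightarrow F = F
Y \to (\lnot (U \leftrightarrow (U \leftrightarrow V)) \leftrightarrow (V \leftrightarrow (Y \to U))) = F \to F = T
V \oplus U = F \oplus T = T
\lnot (V \oplus U) = \lnot T = F
\lnot (V \oplus U) \to V = F \to F = T
\lnot (\lnot (V \oplus U) \to V) = \lnot T = F
Y \land \lnot (\lnot (V \oplus U) \to V) = F \land F = F
Y \to U = F \to T = T
(Y \to U) \oplus X = T \oplus T = F
(Y \land \lnot (\lnot (V \oplus U) \to V)) \land ((Y \to U) \oplus X) = F \land F = F
(Y \to (\lnot (U \leftrightarrow (U \leftrightarrow V)) \leftrightarrow (V \leftrightarrow (Y \to U)))) \to ((Y \land \lnot (\lnot (V \oplus U) \to V)) \land ((Y \to U) \oplus X)) = T \to F = F
\lnot ((Y \to (\lnot (U \leftrightarrow (U \leftrightarrow V)) \leftrightarrow (V \leftrightarrow (Y \to U)))) \to ((Y \land \lnot (\lnot (V \oplus U) \to V)) \land ((Y \to U) \oplus X))) = \lnot F = T
U \leftrightarrow V = T \leftrightarrow F = F
(U \leftrightarrow V) \land Y = F \land F = F
\lnot ((Y \to (\lnot (U \leftrightarrow (U \leftrightarrow V)) \leftrightarrow (V \leftrightarrow (Y \to U)))) \to ((Y \land \lnot (\lnot (V \oplus U) \to V)) \land ((Y \to U) \oplus X))) \leftrightarrow ((U \leftrightarrow V) \land Y) = T \leftrightarrow F = F

F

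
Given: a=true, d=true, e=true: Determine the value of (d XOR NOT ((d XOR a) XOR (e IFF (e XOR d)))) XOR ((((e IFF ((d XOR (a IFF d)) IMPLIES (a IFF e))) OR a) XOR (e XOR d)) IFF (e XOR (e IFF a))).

false

d XOR a = true XOR true = false
e XOR d = true XOR true = false
e IFF (e XOR d) = true IFF false = false
(d XOR a) XOR (e IFF (e XOR d)) = false XOR false = false
NOT ((d XOR a) XOR (e IFF (e XOR d))) = NOT false = true
d XOR NOT ((d XOR a) XOR (e IFF (e XOR d))) = true XOR true = false
a IFF d = true IFF true = true
d XOR (a IFF d) = true XOR true = false
a IFF e = true IFF true = true
(d XOR (a IFF d)) IMPLIES (a IFF e) = false IMPLIES true = true
e IFF ((d XOR (a IFF d)) IMPLIES (a IFF e)) = true IFF true = true
(e IFF ((d XOR (a IFF d)) IMPLIES (a IFF e))) OR a = true OR true = true
e XOR d = true XOR true = false
((e IFF ((d XOR (a IFF d)) IMPLIES (a IFF e))) OR a) XOR (e XOR d) = true XOR false = true
e IFF a = true IFF true = true
e XOR (e IFF a) = true XOR true = false
(((e IFF ((d XOR (a IFF d)) IMPLIES (a IFF e))) OR a) XOR (e XOR d)) IFF (e XOR (e IFF a)) = true IFF false = false
(d XOR NOT ((d XOR a) XOR (e IFF (e XOR d)))) XOR ((((e IFF ((d XOR (a IFF d)) IMPLIES (a IFF e))) OR a) XOR (e XOR d)) IFF (e XOR (e IFF a))) = false XOR false = false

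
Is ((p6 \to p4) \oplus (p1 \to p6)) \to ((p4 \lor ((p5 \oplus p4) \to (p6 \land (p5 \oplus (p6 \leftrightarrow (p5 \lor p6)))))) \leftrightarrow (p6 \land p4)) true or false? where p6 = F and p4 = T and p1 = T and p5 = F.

F

p6 \to p4 = F \to T = T
p1 \to p6 = T \to F = F
(p6 \to p4) \oplus (p1 \to p6) = T \oplus F = T
p5 \oplus p4 = F \oplus T = T
p5 \lor p6 = F \lor F = F
p6 \leftrightarrow (p5 \lor p6) = F \leftrightarrow F = T
p5 \oplus (p6 \leftrightarrow (p5 \lor p6)) = F \oplus T = T
p6 \land (p5 \oplus (p6 \leftrightarrow (p5 \lor p6))) = F \land T = F
(p5 \oplus p4) \to (p6 \land (p5 \oplus (p6 \leftrightarrow (p5 \lor p6)))) = T \to F = F
p4 \lor ((p5 \oplus p4) \to (p6 \land (p5 \oplus (p6 \leftrightarrow (p5 \lor p6))))) = T \lor F = T
p6 \land p4 = F \land T = F
(p4 \lor ((p5 \oplus p4) \to (p6 \land (p5 \oplus (p6 \leftrightarrow (p5 \lor p6)))))) \leftrightarrow (p6 \land p4) = T \leftrightarrow F = F
((p6 \to p4) \oplus (p1 \to p6)) \to ((p4 \lor ((p5 \oplus p4) \to (p6 \land (p5 \oplus (p6 \leftrightarrow (p5 \lor p6)))))) \leftrightarrow (p6 \land p4)) = T \to F = F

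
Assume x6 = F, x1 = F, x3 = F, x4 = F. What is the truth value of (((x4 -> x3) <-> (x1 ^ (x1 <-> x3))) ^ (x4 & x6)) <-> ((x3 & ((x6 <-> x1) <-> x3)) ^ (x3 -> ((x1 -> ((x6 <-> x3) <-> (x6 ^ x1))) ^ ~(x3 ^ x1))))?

T

x4 -> x3 = F -> F = T
x1 <-> x3 = F <-> F = T
x1 ^ (x1 <-> x3) = F ^ T = T
(x4 -> x3) <-> (x1 ^ (x1 <-> x3)) = T <-> T = T
x4 & x6 = F & F = F
((x4 -> x3) <-> (x1 ^ (x1 <-> x3))) ^ (x4 & x6) = T ^ F = T
x6 <-> x1 = F <-> F = T
(x6 <-> x1) <-> x3 = T <-> F = F
x3 & ((x6 <-> x1) <-> x3) = F & F = F
x6 <-> x3 = F <-> F = T
x6 ^ x1 = F ^ F = F
(x6 <-> x3) <-> (x6 ^ x1) = T <-> F = F
x1 -> ((x6 <-> x3) <-> (x6 ^ x1)) = F -> F = T
x3 ^ x1 = F ^ F = F
~(x3 ^ x1) = ~F = T
(x1 -> ((x6 <-> x3) <-> (x6 ^ x1))) ^ ~(x3 ^ x1) = T ^ T = F
x3 -> ((x1 -> ((x6 <-> x3) <-> (x6 ^ x1))) ^ ~(x3 ^ x1)) = F -> F = T
(x3 & ((x6 <-> x1) <-> x3)) ^ (x3 -> ((x1 -> ((x6 <-> x3) <-> (x6 ^ x1))) ^ ~(x3 ^ x1))) = F ^ T = T
(((x4 -> x3) <-> (x1 ^ (x1 <-> x3))) ^ (x4 & x6)) <-> ((x3 & ((x6 <-> x1) <-> x3)) ^ (x3 -> ((x1 -> ((x6 <-> x3) <-> (x6 ^ x1))) ^ ~(x3 ^ x1)))) = T <-> T = T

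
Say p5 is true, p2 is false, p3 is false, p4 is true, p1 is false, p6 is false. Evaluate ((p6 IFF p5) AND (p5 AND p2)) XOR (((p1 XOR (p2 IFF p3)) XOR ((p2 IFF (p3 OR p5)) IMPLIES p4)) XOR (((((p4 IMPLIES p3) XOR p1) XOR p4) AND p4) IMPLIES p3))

p6 IFF p5 = F IFF T = F
p5 AND p2 = T AND F = F
(p6 IFF p5) AND (p5 AND p2) = F AND F = F
p2 IFF p3 = F IFF F = T
p1 XOR (p2 IFF p3) = F XOR T = T
p3 OR p5 = F OR T = T
p2 IFF (p3 OR p5) = F IFF T = F
(p2 IFF (p3 OR p5)) IMPLIES p4 = F IMPLIES T = T
(p1 XOR (p2 IFF p3)) XOR ((p2 IFF (p3 OR p5)) IMPLIES p4) = T XOR T = F
p4 IMPLIES p3 = T IMPLIES F = F
(p4 IMPLIES p3) XOR p1 = F XOR F = F
((p4 IMPLIES p3) XOR p1) XOR p4 = F XOR T = T
(((p4 IMPLIES p3) XOR p1) XOR p4) AND p4 = T AND T = T
((((p4 IMPLIES p3) XOR p1) XOR p4) AND p4) IMPLIES p3 = T IMPLIES F = F
((p1 XOR (p2 IFF p3)) XOR ((p2 IFF (p3 OR p5)) IMPLIES p4)) XOR (((((p4 IMPLIES p3) XOR p1) XOR p4) AND p4) IMPLIES p3) = F XOR F = F
((p6 IFF p5) AND (p5 AND p2)) XOR (((p1 XOR (p2 IFF p3)) XOR ((p2 IFF (p3 OR p5)) IMPLIES p4)) XOR (((((p4 IMPLIES p3) XOR p1) XOR p4) AND p4) IMPLIES p3)) = F XOR F = F

F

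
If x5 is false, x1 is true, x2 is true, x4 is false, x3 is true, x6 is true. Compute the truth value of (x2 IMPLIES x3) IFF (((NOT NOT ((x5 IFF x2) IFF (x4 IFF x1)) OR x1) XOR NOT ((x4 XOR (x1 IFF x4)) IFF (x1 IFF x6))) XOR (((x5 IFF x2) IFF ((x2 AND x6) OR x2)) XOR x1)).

T

Substituting x5=F, x1=T, x2=T, x4=F, x3=T, x6=T:
x2 IMPLIES x3 = T IMPLIES T = T
x5 IFF x2 = F IFF T = F
x4 IFF x1 = F IFF T = F
(x5 IFF x2) IFF (x4 IFF x1) = F IFF F = T
NOT ((x5 IFF x2) IFF (x4 IFF x1)) = NOT T = F
NOT NOT ((x5 IFF x2) IFF (x4 IFF x1)) = NOT F = T
NOT NOT ((x5 IFF x2) IFF (x4 IFF x1)) OR x1 = T OR T = T
x1 IFF x4 = T IFF F = F
x4 XOR (x1 IFF x4) = F XOR F = F
x1 IFF x6 = T IFF T = T
(x4 XOR (x1 IFF x4)) IFF (x1 IFF x6) = F IFF T = F
NOT ((x4 XOR (x1 IFF x4)) IFF (x1 IFF x6)) = NOT F = T
(NOT NOT ((x5 IFF x2) IFF (x4 IFF x1)) OR x1) XOR NOT ((x4 XOR (x1 IFF x4)) IFF (x1 IFF x6)) = T XOR T = F
x5 IFF x2 = F IFF T = F
x2 AND x6 = T AND T = T
(x2 AND x6) OR x2 = T OR T = T
(x5 IFF x2) IFF ((x2 AND x6) OR x2) = F IFF T = F
((x5 IFF x2) IFF ((x2 AND x6) OR x2)) XOR x1 = F XOR T = T
((NOT NOT ((x5 IFF x2) IFF (x4 IFF x1)) OR x1) XOR NOT ((x4 XOR (x1 IFF x4)) IFF (x1 IFF x6))) XOR (((x5 IFF x2) IFF ((x2 AND x6) OR x2)) XOR x1) = F XOR T = T
(x2 IMPLIES x3) IFF (((NOT NOT ((x5 IFF x2) IFF (x4 IFF x1)) OR x1) XOR NOT ((x4 XOR (x1 IFF x4)) IFF (x1 IFF x6))) XOR (((x5 IFF x2) IFF ((x2 AND x6) OR x2)) XOR x1)) = T IFF T = T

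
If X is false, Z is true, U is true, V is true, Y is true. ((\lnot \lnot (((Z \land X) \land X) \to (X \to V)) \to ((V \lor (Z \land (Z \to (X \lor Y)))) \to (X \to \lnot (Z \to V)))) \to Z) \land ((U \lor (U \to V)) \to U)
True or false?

T

Z \land X = T \land F = F
(Z \land X) \land X = F \land F = F
X \to V = F \to T = T
((Z \land X) \land X) \to (X \to V) = F \to T = T
\lnot (((Z \land X) \land X) \to (X \to V)) = \lnot T = F
\lnot \lnot (((Z \land X) \land X) \to (X \to V)) = \lnot F = T
X \lor Y = F \lor T = T
Z \to (X \lor Y) = T \to T = T
Z \land (Z \to (X \lor Y)) = T \land T = T
V \lor (Z \land (Z \to (X \lor Y))) = T \lor T = T
Z \to V = T \to T = T
\lnot (Z \to V) = \lnot T = F
X \to \lnot (Z \to V) = F \to F = T
(V \lor (Z \land (Z \to (X \lor Y)))) \to (X \to \lnot (Z \to V)) = T \to T = T
\lnot \lnot (((Z \land X) \land X) \to (X \to V)) \to ((V \lor (Z \land (Z \to (X \lor Y)))) \to (X \to \lnot (Z \to V))) = T \to T = T
(\lnot \lnot (((Z \land X) \land X) \to (X \to V)) \to ((V \lor (Z \land (Z \to (X \lor Y)))) \to (X \to \lnot (Z \to V)))) \to Z = T \to T = T
U \to V = T \to T = T
U \lor (U \to V) = T \lor T = T
(U \lor (U \to V)) \to U = T \to T = T
((\lnot \lnot (((Z \land X) \land X) \to (X \to V)) \to ((V \lor (Z \land (Z \to (X \lor Y)))) \to (X \to \lnot (Z \to V)))) \to Z) \land ((U \lor (U \to V)) \to U) = T \land T = T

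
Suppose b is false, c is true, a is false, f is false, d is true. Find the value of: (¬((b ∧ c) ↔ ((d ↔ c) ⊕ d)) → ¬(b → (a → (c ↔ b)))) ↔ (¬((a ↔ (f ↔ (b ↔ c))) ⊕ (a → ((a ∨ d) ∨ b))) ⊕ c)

b ∧ c = F ∧ T = F
d ↔ c = T ↔ T = T
(d ↔ c) ⊕ d = T ⊕ T = F
(b ∧ c) ↔ ((d ↔ c) ⊕ d) = F ↔ F = T
¬((b ∧ c) ↔ ((d ↔ c) ⊕ d)) = ¬T = F
c ↔ b = T ↔ F = F
a → (c ↔ b) = F → F = T
b → (a → (c ↔ b)) = F → T = T
¬(b → (a → (c ↔ b))) = ¬T = F
¬((b ∧ c) ↔ ((d ↔ c) ⊕ d)) → ¬(b → (a → (c ↔ b))) = F → F = T
b ↔ c = F ↔ T = F
f ↔ (b ↔ c) = F ↔ F = T
a ↔ (f ↔ (b ↔ c)) = F ↔ T = F
a ∨ d = F ∨ T = T
(a ∨ d) ∨ b = T ∨ F = T
a → ((a ∨ d) ∨ b) = F → T = T
(a ↔ (f ↔ (b ↔ c))) ⊕ (a → ((a ∨ d) ∨ b)) = F ⊕ T = T
¬((a ↔ (f ↔ (b ↔ c))) ⊕ (a → ((a ∨ d) ∨ b))) = ¬T = F
¬((a ↔ (f ↔ (b ↔ c))) ⊕ (a → ((a ∨ d) ∨ b))) ⊕ c = F ⊕ T = T
(¬((b ∧ c) ↔ ((d ↔ c) ⊕ d)) → ¬(b → (a → (c ↔ b)))) ↔ (¬((a ↔ (f ↔ (b ↔ c))) ⊕ (a → ((a ∨ d) ∨ b))) ⊕ c) = T ↔ T = T

T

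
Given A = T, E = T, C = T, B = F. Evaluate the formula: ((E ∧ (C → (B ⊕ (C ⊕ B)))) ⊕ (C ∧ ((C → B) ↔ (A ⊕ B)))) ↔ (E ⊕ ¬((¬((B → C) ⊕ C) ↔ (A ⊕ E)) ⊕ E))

Substituting A=T, E=T, C=T, B=F:
C ⊕ B = T ⊕ F = T
B ⊕ (C ⊕ B) = F ⊕ T = T
C → (B ⊕ (C ⊕ B)) = T → T = T
E ∧ (C → (B ⊕ (C ⊕ B))) = T ∧ T = T
C → B = T → F = F
A ⊕ B = T ⊕ F = T
(C → B) ↔ (A ⊕ B) = F ↔ T = F
C ∧ ((C → B) ↔ (A ⊕ B)) = T ∧ F = F
(E ∧ (C → (B ⊕ (C ⊕ B)))) ⊕ (C ∧ ((C → B) ↔ (A ⊕ B))) = T ⊕ F = T
B → C = F → T = T
(B → C) ⊕ C = T ⊕ T = F
¬((B → C) ⊕ C) = ¬F = T
A ⊕ E = T ⊕ T = F
¬((B → C) ⊕ C) ↔ (A ⊕ E) = T ↔ F = F
(¬((B → C) ⊕ C) ↔ (A ⊕ E)) ⊕ E = F ⊕ T = T
¬((¬((B → C) ⊕ C) ↔ (A ⊕ E)) ⊕ E) = ¬T = F
E ⊕ ¬((¬((B → C) ⊕ C) ↔ (A ⊕ E)) ⊕ E) = T ⊕ F = T
((E ∧ (C → (B ⊕ (C ⊕ B)))) ⊕ (C ∧ ((C → B) ↔ (A ⊕ B)))) ↔ (E ⊕ ¬((¬((B → C) ⊕ C) ↔ (A ⊕ E)) ⊕ E)) = T ↔ T = T

T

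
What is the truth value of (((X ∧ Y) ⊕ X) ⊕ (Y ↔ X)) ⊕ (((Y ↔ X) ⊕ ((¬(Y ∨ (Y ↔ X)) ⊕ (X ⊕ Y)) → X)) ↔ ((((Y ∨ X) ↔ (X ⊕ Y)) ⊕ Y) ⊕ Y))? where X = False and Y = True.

Substituting X=False, Y=True:
X ∧ Y = False ∧ True = False
(X ∧ Y) ⊕ X = False ⊕ False = False
Y ↔ X = True ↔ False = False
((X ∧ Y) ⊕ X) ⊕ (Y ↔ X) = False ⊕ False = False
Y ↔ X = True ↔ False = False
Y ↔ X = True ↔ False = False
Y ∨ (Y ↔ X) = True ∨ False = True
¬(Y ∨ (Y ↔ X)) = ¬True = False
X ⊕ Y = False ⊕ True = True
¬(Y ∨ (Y ↔ X)) ⊕ (X ⊕ Y) = False ⊕ True = True
(¬(Y ∨ (Y ↔ X)) ⊕ (X ⊕ Y)) → X = True → False = False
(Y ↔ X) ⊕ ((¬(Y ∨ (Y ↔ X)) ⊕ (X ⊕ Y)) → X) = False ⊕ False = False
Y ∨ X = True ∨ False = True
X ⊕ Y = False ⊕ True = True
(Y ∨ X) ↔ (X ⊕ Y) = True ↔ True = True
((Y ∨ X) ↔ (X ⊕ Y)) ⊕ Y = True ⊕ True = False
(((Y ∨ X) ↔ (X ⊕ Y)) ⊕ Y) ⊕ Y = False ⊕ True = True
((Y ↔ X) ⊕ ((¬(Y ∨ (Y ↔ X)) ⊕ (X ⊕ Y)) → X)) ↔ ((((Y ∨ X) ↔ (X ⊕ Y)) ⊕ Y) ⊕ Y) = False ↔ True = False
(((X ∧ Y) ⊕ X) ⊕ (Y ↔ X)) ⊕ (((Y ↔ X) ⊕ ((¬(Y ∨ (Y ↔ X)) ⊕ (X ⊕ Y)) → X)) ↔ ((((Y ∨ X) ↔ (X ⊕ Y)) ⊕ Y) ⊕ Y)) = False ⊕ False = False

False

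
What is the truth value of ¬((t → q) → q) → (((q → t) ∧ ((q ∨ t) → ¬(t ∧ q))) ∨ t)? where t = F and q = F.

T

t → q = F → F = T
(t → q) → q = T → F = F
¬((t → q) → q) = ¬F = T
q → t = F → F = T
q ∨ t = F ∨ F = F
t ∧ q = F ∧ F = F
¬(t ∧ q) = ¬F = T
(q ∨ t) → ¬(t ∧ q) = F → T = T
(q → t) ∧ ((q ∨ t) → ¬(t ∧ q)) = T ∧ T = T
((q → t) ∧ ((q ∨ t) → ¬(t ∧ q))) ∨ t = T ∨ F = T
¬((t → q) → q) → (((q → t) ∧ ((q ∨ t) → ¬(t ∧ q))) ∨ t) = T → T = T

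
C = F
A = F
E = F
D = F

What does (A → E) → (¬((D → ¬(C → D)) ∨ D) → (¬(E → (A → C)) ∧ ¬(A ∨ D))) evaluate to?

Substituting C=F, A=F, E=F, D=F:
A → E = F → F = T
C → D = F → F = T
¬(C → D) = ¬T = F
D → ¬(C → D) = F → F = T
(D → ¬(C → D)) ∨ D = T ∨ F = T
¬((D → ¬(C → D)) ∨ D) = ¬T = F
A → C = F → F = T
E → (A → C) = F → T = T
¬(E → (A → C)) = ¬T = F
A ∨ D = F ∨ F = F
¬(A ∨ D) = ¬F = T
¬(E → (A → C)) ∧ ¬(A ∨ D) = F ∧ T = F
¬((D → ¬(C → D)) ∨ D) → (¬(E → (A → C)) ∧ ¬(A ∨ D)) = F → F = T
(A → E) → (¬((D → ¬(C → D)) ∨ D) → (¬(E → (A → C)) ∧ ¬(A ∨ D))) = T → T = T

T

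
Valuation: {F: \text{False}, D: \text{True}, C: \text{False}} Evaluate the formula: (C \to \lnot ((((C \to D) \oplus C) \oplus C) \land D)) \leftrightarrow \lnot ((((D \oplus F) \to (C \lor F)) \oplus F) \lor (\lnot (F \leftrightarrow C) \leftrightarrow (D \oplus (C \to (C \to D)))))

Substituting F=\text{False}, D=\text{True}, C=\text{False}:
C \to D = \text{False} \to \text{True} = \text{True}
(C \to D) \oplus C = \text{True} \oplus \text{False} = \text{True}
((C \to D) \oplus C) \oplus C = \text{True} \oplus \text{False} = \text{True}
(((C \to D) \oplus C) \oplus C) \land D = \text{True} \land \text{True} = \text{True}
\lnot ((((C \to D) \oplus C) \oplus C) \land D) = \lnot \text{True} = \text{False}
C \to \lnot ((((C \to D) \oplus C) \oplus C) \land D) = \text{False} \to \text{False} = \text{True}
D \oplus F = \text{True} \oplus \text{False} = \text{True}
C \lor F = \text{False} \lor \text{False} = \text{False}
(D \oplus F) \to (C \lor F) = \text{True} \to \text{False} = \text{False}
((D \oplus F) \to (C \lor F)) \oplus F = \text{False} \oplus \text{False} = \text{False}
F \leftrightarrow C = \text{False} \leftrightarrow \text{False} = \text{True}
\lnot (F \leftrightarrow C) = \lnot \text{True} = \text{False}
C \to D = \text{False} \to \text{True} = \text{True}
C \to (C \to D) = \text{False} \to \text{True} = \text{True}
D \oplus (C \to (C \to D)) = \text{True} \oplus \text{True} = \text{False}
\lnot (F \leftrightarrow C) \leftrightarrow (D \oplus (C \to (C \to D))) = \text{False} \leftrightarrow \text{False} = \text{True}
(((D \oplus F) \to (C \lor F)) \oplus F) \lor (\lnot (F \leftrightarrow C) \leftrightarrow (D \oplus (C \to (C \to D)))) = \text{False} \lor \text{True} = \text{True}
\lnot ((((D \oplus F) \to (C \lor F)) \oplus F) \lor (\lnot (F \leftrightarrow C) \leftrightarrow (D \oplus (C \to (C \to D))))) = \lnot \text{True} = \text{False}
(C \to \lnot ((((C \to D) \oplus C) \oplus C) \land D)) \leftrightarrow \lnot ((((D \oplus F) \to (C \lor F)) \oplus F) \lor (\lnot (F \leftrightarrow C) \leftrightarrow (D \oplus (C \to (C \to D))))) = \text{True} \leftrightarrow \text{False} = \text{False}

\text{False}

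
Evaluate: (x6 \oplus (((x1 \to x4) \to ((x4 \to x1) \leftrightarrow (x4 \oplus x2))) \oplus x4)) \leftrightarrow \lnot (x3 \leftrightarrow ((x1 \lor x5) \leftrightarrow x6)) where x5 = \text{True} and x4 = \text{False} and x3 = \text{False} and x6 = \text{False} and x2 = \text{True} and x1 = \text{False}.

\text{False}

x1 \to x4 = \text{False} \to \text{False} = \text{True}
x4 \to x1 = \text{False} \to \text{False} = \text{True}
x4 \oplus x2 = \text{False} \oplus \text{True} = \text{True}
(x4 \to x1) \leftrightarrow (x4 \oplus x2) = \text{True} \leftrightarrow \text{True} = \text{True}
(x1 \to x4) \to ((x4 \to x1) \leftrightarrow (x4 \oplus x2)) = \text{True} \to \text{True} = \text{True}
((x1 \to x4) \to ((x4 \to x1) \leftrightarrow (x4 \oplus x2))) \oplus x4 = \text{True} \oplus \text{False} = \text{True}
x6 \oplus (((x1 \to x4) \to ((x4 \to x1) \leftrightarrow (x4 \oplus x2))) \oplus x4) = \text{False} \oplus \text{True} = \text{True}
x1 \lor x5 = \text{False} \lor \text{True} = \text{True}
(x1 \lor x5) \leftrightarrow x6 = \text{True} \leftrightarrow \text{False} = \text{False}
x3 \leftrightarrow ((x1 \lor x5) \leftrightarrow x6) = \text{False} \leftrightarrow \text{False} = \text{True}
\lnot (x3 \leftrightarrow ((x1 \lor x5) \leftrightarrow x6)) = \lnot \text{True} = \text{False}
(x6 \oplus (((x1 \to x4) \to ((x4 \to x1) \leftrightarrow (x4 \oplus x2))) \oplus x4)) \leftrightarrow \lnot (x3 \leftrightarrow ((x1 \lor x5) \leftrightarrow x6)) = \text{True} \leftrightarrow \text{False} = \text{False}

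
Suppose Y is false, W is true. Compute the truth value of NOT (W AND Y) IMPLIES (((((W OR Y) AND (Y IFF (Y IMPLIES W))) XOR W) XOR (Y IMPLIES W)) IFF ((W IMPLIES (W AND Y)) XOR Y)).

W AND Y = True AND False = False
NOT (W AND Y) = NOT False = True
W OR Y = True OR False = True
Y IMPLIES W = False IMPLIES True = True
Y IFF (Y IMPLIES W) = False IFF True = False
(W OR Y) AND (Y IFF (Y IMPLIES W)) = True AND False = False
((W OR Y) AND (Y IFF (Y IMPLIES W))) XOR W = False XOR True = True
Y IMPLIES W = False IMPLIES True = True
(((W OR Y) AND (Y IFF (Y IMPLIES W))) XOR W) XOR (Y IMPLIES W) = True XOR True = False
W AND Y = True AND False = False
W IMPLIES (W AND Y) = True IMPLIES False = False
(W IMPLIES (W AND Y)) XOR Y = False XOR False = False
((((W OR Y) AND (Y IFF (Y IMPLIES W))) XOR W) XOR (Y IMPLIES W)) IFF ((W IMPLIES (W AND Y)) XOR Y) = False IFF False = True
NOT (W AND Y) IMPLIES (((((W OR Y) AND (Y IFF (Y IMPLIES W))) XOR W) XOR (Y IMPLIES W)) IFF ((W IMPLIES (W AND Y)) XOR Y)) = True IMPLIES True = True

True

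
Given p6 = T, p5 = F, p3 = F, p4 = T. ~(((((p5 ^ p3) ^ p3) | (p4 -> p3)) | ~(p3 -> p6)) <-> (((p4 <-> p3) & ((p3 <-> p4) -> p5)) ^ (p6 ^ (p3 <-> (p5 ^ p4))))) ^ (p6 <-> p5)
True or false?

T

Substituting p6=T, p5=F, p3=F, p4=T:
p5 ^ p3 = F ^ F = F
(p5 ^ p3) ^ p3 = F ^ F = F
p4 -> p3 = T -> F = F
((p5 ^ p3) ^ p3) | (p4 -> p3) = F | F = F
p3 -> p6 = F -> T = T
~(p3 -> p6) = ~T = F
(((p5 ^ p3) ^ p3) | (p4 -> p3)) | ~(p3 -> p6) = F | F = F
p4 <-> p3 = T <-> F = F
p3 <-> p4 = F <-> T = F
(p3 <-> p4) -> p5 = F -> F = T
(p4 <-> p3) & ((p3 <-> p4) -> p5) = F & T = F
p5 ^ p4 = F ^ T = T
p3 <-> (p5 ^ p4) = F <-> T = F
p6 ^ (p3 <-> (p5 ^ p4)) = T ^ F = T
((p4 <-> p3) & ((p3 <-> p4) -> p5)) ^ (p6 ^ (p3 <-> (p5 ^ p4))) = F ^ T = T
((((p5 ^ p3) ^ p3) | (p4 -> p3)) | ~(p3 -> p6)) <-> (((p4 <-> p3) & ((p3 <-> p4) -> p5)) ^ (p6 ^ (p3 <-> (p5 ^ p4)))) = F <-> T = F
~(((((p5 ^ p3) ^ p3) | (p4 -> p3)) | ~(p3 -> p6)) <-> (((p4 <-> p3) & ((p3 <-> p4) -> p5)) ^ (p6 ^ (p3 <-> (p5 ^ p4))))) = ~F = T
p6 <-> p5 = T <-> F = F
~(((((p5 ^ p3) ^ p3) | (p4 -> p3)) | ~(p3 -> p6)) <-> (((p4 <-> p3) & ((p3 <-> p4) -> p5)) ^ (p6 ^ (p3 <-> (p5 ^ p4))))) ^ (p6 <-> p5) = T ^ F = T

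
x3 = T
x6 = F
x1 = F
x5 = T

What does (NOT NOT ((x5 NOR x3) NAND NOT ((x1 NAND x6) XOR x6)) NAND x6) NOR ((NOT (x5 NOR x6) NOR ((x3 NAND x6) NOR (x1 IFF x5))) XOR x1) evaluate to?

Substituting x3=T, x6=F, x1=F, x5=T:
x5 NOR x3 = T NOR T = F
x1 NAND x6 = F NAND F = T
(x1 NAND x6) XOR x6 = T XOR F = T
NOT ((x1 NAND x6) XOR x6) = NOT T = F
(x5 NOR x3) NAND NOT ((x1 NAND x6) XOR x6) = F NAND F = T
NOT ((x5 NOR x3) NAND NOT ((x1 NAND x6) XOR x6)) = NOT T = F
NOT NOT ((x5 NOR x3) NAND NOT ((x1 NAND x6) XOR x6)) = NOT F = T
NOT NOT ((x5 NOR x3) NAND NOT ((x1 NAND x6) XOR x6)) NAND x6 = T NAND F = T
x5 NOR x6 = T NOR F = F
NOT (x5 NOR x6) = NOT F = T
x3 NAND x6 = T NAND F = T
x1 IFF x5 = F IFF T = F
(x3 NAND x6) NOR (x1 IFF x5) = T NOR F = F
NOT (x5 NOR x6) NOR ((x3 NAND x6) NOR (x1 IFF x5)) = T NOR F = F
(NOT (x5 NOR x6) NOR ((x3 NAND x6) NOR (x1 IFF x5))) XOR x1 = F XOR F = F
(NOT NOT ((x5 NOR x3) NAND NOT ((x1 NAND x6) XOR x6)) NAND x6) NOR ((NOT (x5 NOR x6) NOR ((x3 NAND x6) NOR (x1 IFF x5))) XOR x1) = T NOR F = F

F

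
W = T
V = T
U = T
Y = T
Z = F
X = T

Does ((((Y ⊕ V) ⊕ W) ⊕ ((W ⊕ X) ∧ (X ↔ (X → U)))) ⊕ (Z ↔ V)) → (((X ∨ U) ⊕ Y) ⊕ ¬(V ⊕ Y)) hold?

Y ⊕ V = T ⊕ T = F
(Y ⊕ V) ⊕ W = F ⊕ T = T
W ⊕ X = T ⊕ T = F
X → U = T → T = T
X ↔ (X → U) = T ↔ T = T
(W ⊕ X) ∧ (X ↔ (X → U)) = F ∧ T = F
((Y ⊕ V) ⊕ W) ⊕ ((W ⊕ X) ∧ (X ↔ (X → U))) = T ⊕ F = T
Z ↔ V = F ↔ T = F
(((Y ⊕ V) ⊕ W) ⊕ ((W ⊕ X) ∧ (X ↔ (X → U)))) ⊕ (Z ↔ V) = T ⊕ F = T
X ∨ U = T ∨ T = T
(X ∨ U) ⊕ Y = T ⊕ T = F
V ⊕ Y = T ⊕ T = F
¬(V ⊕ Y) = ¬F = T
((X ∨ U) ⊕ Y) ⊕ ¬(V ⊕ Y) = F ⊕ T = T
((((Y ⊕ V) ⊕ W) ⊕ ((W ⊕ X) ∧ (X ↔ (X → U)))) ⊕ (Z ↔ V)) → (((X ∨ U) ⊕ Y) ⊕ ¬(V ⊕ Y)) = T → T = T

T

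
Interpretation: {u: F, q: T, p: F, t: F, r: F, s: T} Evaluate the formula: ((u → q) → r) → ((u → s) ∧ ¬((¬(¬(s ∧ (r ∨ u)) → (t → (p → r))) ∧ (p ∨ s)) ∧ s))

u → q = F → T = T
(u → q) → r = T → F = F
u → s = F → T = T
r ∨ u = F ∨ F = F
s ∧ (r ∨ u) = T ∧ F = F
¬(s ∧ (r ∨ u)) = ¬F = T
p → r = F → F = T
t → (p → r) = F → T = T
¬(s ∧ (r ∨ u)) → (t → (p → r)) = T → T = T
¬(¬(s ∧ (r ∨ u)) → (t → (p → r))) = ¬T = F
p ∨ s = F ∨ T = T
¬(¬(s ∧ (r ∨ u)) → (t → (p → r))) ∧ (p ∨ s) = F ∧ T = F
(¬(¬(s ∧ (r ∨ u)) → (t → (p → r))) ∧ (p ∨ s)) ∧ s = F ∧ T = F
¬((¬(¬(s ∧ (r ∨ u)) → (t → (p → r))) ∧ (p ∨ s)) ∧ s) = ¬F = T
(u → s) ∧ ¬((¬(¬(s ∧ (r ∨ u)) → (t → (p → r))) ∧ (p ∨ s)) ∧ s) = T ∧ T = T
((u → q) → r) → ((u → s) ∧ ¬((¬(¬(s ∧ (r ∨ u)) → (t → (p → r))) ∧ (p ∨ s)) ∧ s)) = F → T = T

T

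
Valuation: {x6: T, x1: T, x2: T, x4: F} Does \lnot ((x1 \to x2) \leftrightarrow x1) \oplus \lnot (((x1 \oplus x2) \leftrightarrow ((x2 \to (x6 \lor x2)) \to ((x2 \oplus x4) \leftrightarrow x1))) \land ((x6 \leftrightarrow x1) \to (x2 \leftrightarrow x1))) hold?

x1 \to x2 = T \to T = T
(x1 \to x2) \leftrightarrow x1 = T \leftrightarrow T = T
\lnot ((x1 \to x2) \leftrightarrow x1) = \lnot T = F
x1 \oplus x2 = T \oplus T = F
x6 \lor x2 = T \lor T = T
x2 \to (x6 \lor x2) = T \to T = T
x2 \oplus x4 = T \oplus F = T
(x2 \oplus x4) \leftrightarrow x1 = T \leftrightarrow T = T
(x2 \to (x6 \lor x2)) \to ((x2 \oplus x4) \leftrightarrow x1) = T \to T = T
(x1 \oplus x2) \leftrightarrow ((x2 \to (x6 \lor x2)) \to ((x2 \oplus x4) \leftrightarrow x1)) = F \leftrightarrow T = F
x6 \leftrightarrow x1 = T \leftrightarrow T = T
x2 \leftrightarrow x1 = T \leftrightarrow T = T
(x6 \leftrightarrow x1) \to (x2 \leftrightarrow x1) = T \to T = T
((x1 \oplus x2) \leftrightarrow ((x2 \to (x6 \lor x2)) \to ((x2 \oplus x4) \leftrightarrow x1))) \land ((x6 \leftrightarrow x1) \to (x2 \leftrightarrow x1)) = F \land T = F
\lnot (((x1 \oplus x2) \leftrightarrow ((x2 \to (x6 \lor x2)) \to ((x2 \oplus x4) \leftrightarrow x1))) \land ((x6 \leftrightarrow x1) \to (x2 \leftrightarrow x1))) = \lnot F = T
\lnot ((x1 \to x2) \leftrightarrow x1) \oplus \lnot (((x1 \oplus x2) \leftrightarrow ((x2 \to (x6 \lor x2)) \to ((x2 \oplus x4) \leftrightarrow x1))) \land ((x6 \leftrightarrow x1) \to (x2 \leftrightarrow x1))) = F \oplus T = T

T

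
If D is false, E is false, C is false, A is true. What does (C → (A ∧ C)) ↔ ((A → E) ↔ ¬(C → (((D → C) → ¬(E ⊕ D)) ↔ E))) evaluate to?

T

A ∧ C = T ∧ F = F
C → (A ∧ C) = F → F = T
A → E = T → F = F
D → C = F → F = T
E ⊕ D = F ⊕ F = F
¬(E ⊕ D) = ¬F = T
(D → C) → ¬(E ⊕ D) = T → T = T
((D → C) → ¬(E ⊕ D)) ↔ E = T ↔ F = F
C → (((D → C) → ¬(E ⊕ D)) ↔ E) = F → F = T
¬(C → (((D → C) → ¬(E ⊕ D)) ↔ E)) = ¬T = F
(A → E) ↔ ¬(C → (((D → C) → ¬(E ⊕ D)) ↔ E)) = F ↔ F = T
(C → (A ∧ C)) ↔ ((A → E) ↔ ¬(C → (((D → C) → ¬(E ⊕ D)) ↔ E))) = T ↔ T = T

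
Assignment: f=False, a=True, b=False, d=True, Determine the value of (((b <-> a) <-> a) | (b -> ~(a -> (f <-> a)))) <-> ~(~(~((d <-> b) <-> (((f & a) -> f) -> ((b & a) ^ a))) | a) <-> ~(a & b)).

True

Substituting f=False, a=True, b=False, d=True:
b <-> a = False <-> True = False
(b <-> a) <-> a = False <-> True = False
f <-> a = False <-> True = False
a -> (f <-> a) = True -> False = False
~(a -> (f <-> a)) = ~False = True
b -> ~(a -> (f <-> a)) = False -> True = True
((b <-> a) <-> a) | (b -> ~(a -> (f <-> a))) = False | True = True
d <-> b = True <-> False = False
f & a = False & True = False
(f & a) -> f = False -> False = True
b & a = False & True = False
(b & a) ^ a = False ^ True = True
((f & a) -> f) -> ((b & a) ^ a) = True -> True = True
(d <-> b) <-> (((f & a) -> f) -> ((b & a) ^ a)) = False <-> True = False
~((d <-> b) <-> (((f & a) -> f) -> ((b & a) ^ a))) = ~False = True
~((d <-> b) <-> (((f & a) -> f) -> ((b & a) ^ a))) | a = True | True = True
~(~((d <-> b) <-> (((f & a) -> f) -> ((b & a) ^ a))) | a) = ~True = False
a & b = True & False = False
~(a & b) = ~False = True
~(~((d <-> b) <-> (((f & a) -> f) -> ((b & a) ^ a))) | a) <-> ~(a & b) = False <-> True = False
~(~(~((d <-> b) <-> (((f & a) -> f) -> ((b & a) ^ a))) | a) <-> ~(a & b)) = ~False = True
(((b <-> a) <-> a) | (b -> ~(a -> (f <-> a)))) <-> ~(~(~((d <-> b) <-> (((f & a) -> f) -> ((b & a) ^ a))) | a) <-> ~(a & b)) = True <-> True = True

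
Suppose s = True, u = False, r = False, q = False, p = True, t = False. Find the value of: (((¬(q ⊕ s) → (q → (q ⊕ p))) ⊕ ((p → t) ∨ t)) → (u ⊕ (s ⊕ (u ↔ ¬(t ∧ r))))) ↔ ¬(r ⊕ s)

False

Substituting s=True, u=False, r=False, q=False, p=True, t=False:
q ⊕ s = False ⊕ True = True
¬(q ⊕ s) = ¬True = False
q ⊕ p = False ⊕ True = True
q → (q ⊕ p) = False → True = True
¬(q ⊕ s) → (q → (q ⊕ p)) = False → True = True
p → t = True → False = False
(p → t) ∨ t = False ∨ False = False
(¬(q ⊕ s) → (q → (q ⊕ p))) ⊕ ((p → t) ∨ t) = True ⊕ False = True
t ∧ r = False ∧ False = False
¬(t ∧ r) = ¬False = True
u ↔ ¬(t ∧ r) = False ↔ True = False
s ⊕ (u ↔ ¬(t ∧ r)) = True ⊕ False = True
u ⊕ (s ⊕ (u ↔ ¬(t ∧ r))) = False ⊕ True = True
((¬(q ⊕ s) → (q → (q ⊕ p))) ⊕ ((p → t) ∨ t)) → (u ⊕ (s ⊕ (u ↔ ¬(t ∧ r)))) = True → True = True
r ⊕ s = False ⊕ True = True
¬(r ⊕ s) = ¬True = False
(((¬(q ⊕ s) → (q → (q ⊕ p))) ⊕ ((p → t) ∨ t)) → (u ⊕ (s ⊕ (u ↔ ¬(t ∧ r))))) ↔ ¬(r ⊕ s) = True ↔ False = False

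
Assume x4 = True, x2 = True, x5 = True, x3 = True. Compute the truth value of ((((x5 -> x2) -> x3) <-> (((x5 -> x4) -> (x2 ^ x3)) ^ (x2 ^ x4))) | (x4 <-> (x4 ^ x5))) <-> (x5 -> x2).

Substituting x4=True, x2=True, x5=True, x3=True:
x5 -> x2 = True -> True = True
(x5 -> x2) -> x3 = True -> True = True
x5 -> x4 = True -> True = True
x2 ^ x3 = True ^ True = False
(x5 -> x4) -> (x2 ^ x3) = True -> False = False
x2 ^ x4 = True ^ True = False
((x5 -> x4) -> (x2 ^ x3)) ^ (x2 ^ x4) = False ^ False = False
((x5 -> x2) -> x3) <-> (((x5 -> x4) -> (x2 ^ x3)) ^ (x2 ^ x4)) = True <-> False = False
x4 ^ x5 = True ^ True = False
x4 <-> (x4 ^ x5) = True <-> False = False
(((x5 -> x2) -> x3) <-> (((x5 -> x4) -> (x2 ^ x3)) ^ (x2 ^ x4))) | (x4 <-> (x4 ^ x5)) = False | False = False
x5 -> x2 = True -> True = True
((((x5 -> x2) -> x3) <-> (((x5 -> x4) -> (x2 ^ x3)) ^ (x2 ^ x4))) | (x4 <-> (x4 ^ x5))) <-> (x5 -> x2) = False <-> True = False

False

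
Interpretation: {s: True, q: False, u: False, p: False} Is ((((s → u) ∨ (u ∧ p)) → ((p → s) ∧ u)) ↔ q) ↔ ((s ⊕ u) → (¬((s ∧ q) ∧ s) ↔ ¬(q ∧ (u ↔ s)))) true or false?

False

s → u = True → False = False
u ∧ p = False ∧ False = False
(s → u) ∨ (u ∧ p) = False ∨ False = False
p → s = False → True = True
(p → s) ∧ u = True ∧ False = False
((s → u) ∨ (u ∧ p)) → ((p → s) ∧ u) = False → False = True
(((s → u) ∨ (u ∧ p)) → ((p → s) ∧ u)) ↔ q = True ↔ False = False
s ⊕ u = True ⊕ False = True
s ∧ q = True ∧ False = False
(s ∧ q) ∧ s = False ∧ True = False
¬((s ∧ q) ∧ s) = ¬False = True
u ↔ s = False ↔ True = False
q ∧ (u ↔ s) = False ∧ False = False
¬(q ∧ (u ↔ s)) = ¬False = True
¬((s ∧ q) ∧ s) ↔ ¬(q ∧ (u ↔ s)) = True ↔ True = True
(s ⊕ u) → (¬((s ∧ q) ∧ s) ↔ ¬(q ∧ (u ↔ s))) = True → True = True
((((s → u) ∨ (u ∧ p)) → ((p → s) ∧ u)) ↔ q) ↔ ((s ⊕ u) → (¬((s ∧ q) ∧ s) ↔ ¬(q ∧ (u ↔ s)))) = False ↔ True = False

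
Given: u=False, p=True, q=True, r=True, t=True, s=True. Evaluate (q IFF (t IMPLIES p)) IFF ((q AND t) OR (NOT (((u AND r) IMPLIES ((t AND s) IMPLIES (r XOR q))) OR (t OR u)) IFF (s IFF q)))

True

Substituting u=False, p=True, q=True, r=True, t=True, s=True:
t IMPLIES p = True IMPLIES True = True
q IFF (t IMPLIES p) = True IFF True = True
q AND t = True AND True = True
u AND r = False AND True = False
t AND s = True AND True = True
r XOR q = True XOR True = False
(t AND s) IMPLIES (r XOR q) = True IMPLIES False = False
(u AND r) IMPLIES ((t AND s) IMPLIES (r XOR q)) = False IMPLIES False = True
t OR u = True OR False = True
((u AND r) IMPLIES ((t AND s) IMPLIES (r XOR q))) OR (t OR u) = True OR True = True
NOT (((u AND r) IMPLIES ((t AND s) IMPLIES (r XOR q))) OR (t OR u)) = NOT True = False
s IFF q = True IFF True = True
NOT (((u AND r) IMPLIES ((t AND s) IMPLIES (r XOR q))) OR (t OR u)) IFF (s IFF q) = False IFF True = False
(q AND t) OR (NOT (((u AND r) IMPLIES ((t AND s) IMPLIES (r XOR q))) OR (t OR u)) IFF (s IFF q)) = True OR False = True
(q IFF (t IMPLIES p)) IFF ((q AND t) OR (NOT (((u AND r) IMPLIES ((t AND s) IMPLIES (r XOR q))) OR (t OR u)) IFF (s IFF q))) = True IFF True = True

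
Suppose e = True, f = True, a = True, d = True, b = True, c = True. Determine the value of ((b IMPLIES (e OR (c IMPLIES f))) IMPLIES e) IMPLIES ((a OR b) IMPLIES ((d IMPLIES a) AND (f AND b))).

True

Substituting e=True, f=True, a=True, d=True, b=True, c=True:
c IMPLIES f = True IMPLIES True = True
e OR (c IMPLIES f) = True OR True = True
b IMPLIES (e OR (c IMPLIES f)) = True IMPLIES True = True
(b IMPLIES (e OR (c IMPLIES f))) IMPLIES e = True IMPLIES True = True
a OR b = True OR True = True
d IMPLIES a = True IMPLIES True = True
f AND b = True AND True = True
(d IMPLIES a) AND (f AND b) = True AND True = True
(a OR b) IMPLIES ((d IMPLIES a) AND (f AND b)) = True IMPLIES True = True
((b IMPLIES (e OR (c IMPLIES f))) IMPLIES e) IMPLIES ((a OR b) IMPLIES ((d IMPLIES a) AND (f AND b))) = True IMPLIES True = True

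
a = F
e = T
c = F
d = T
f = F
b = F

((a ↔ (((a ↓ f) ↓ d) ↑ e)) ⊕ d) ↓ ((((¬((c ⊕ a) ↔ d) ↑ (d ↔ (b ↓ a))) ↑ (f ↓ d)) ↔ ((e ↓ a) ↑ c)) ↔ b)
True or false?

a ↓ f = F ↓ F = T
(a ↓ f) ↓ d = T ↓ T = F
((a ↓ f) ↓ d) ↑ e = F ↑ T = T
a ↔ (((a ↓ f) ↓ d) ↑ e) = F ↔ T = F
(a ↔ (((a ↓ f) ↓ d) ↑ e)) ⊕ d = F ⊕ T = T
c ⊕ a = F ⊕ F = F
(c ⊕ a) ↔ d = F ↔ T = F
¬((c ⊕ a) ↔ d) = ¬F = T
b ↓ a = F ↓ F = T
d ↔ (b ↓ a) = T ↔ T = T
¬((c ⊕ a) ↔ d) ↑ (d ↔ (b ↓ a)) = T ↑ T = F
f ↓ d = F ↓ T = F
(¬((c ⊕ a) ↔ d) ↑ (d ↔ (b ↓ a))) ↑ (f ↓ d) = F ↑ F = T
e ↓ a = T ↓ F = F
(e ↓ a) ↑ c = F ↑ F = T
((¬((c ⊕ a) ↔ d) ↑ (d ↔ (b ↓ a))) ↑ (f ↓ d)) ↔ ((e ↓ a) ↑ c) = T ↔ T = T
(((¬((c ⊕ a) ↔ d) ↑ (d ↔ (b ↓ a))) ↑ (f ↓ d)) ↔ ((e ↓ a) ↑ c)) ↔ b = T ↔ F = F
((a ↔ (((a ↓ f) ↓ d) ↑ e)) ⊕ d) ↓ ((((¬((c ⊕ a) ↔ d) ↑ (d ↔ (b ↓ a))) ↑ (f ↓ d)) ↔ ((e ↓ a) ↑ c)) ↔ b) = T ↓ F = F

F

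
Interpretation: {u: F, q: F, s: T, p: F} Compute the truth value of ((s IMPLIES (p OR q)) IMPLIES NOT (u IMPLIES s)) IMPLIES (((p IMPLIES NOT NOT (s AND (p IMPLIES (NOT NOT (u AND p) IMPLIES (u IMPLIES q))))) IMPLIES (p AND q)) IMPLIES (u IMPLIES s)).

p OR q = F OR F = F
s IMPLIES (p OR q) = T IMPLIES F = F
u IMPLIES s = F IMPLIES T = T
NOT (u IMPLIES s) = NOT T = F
(s IMPLIES (p OR q)) IMPLIES NOT (u IMPLIES s) = F IMPLIES F = T
u AND p = F AND F = F
NOT (u AND p) = NOT F = T
NOT NOT (u AND p) = NOT T = F
u IMPLIES q = F IMPLIES F = T
NOT NOT (u AND p) IMPLIES (u IMPLIES q) = F IMPLIES T = T
p IMPLIES (NOT NOT (u AND p) IMPLIES (u IMPLIES q)) = F IMPLIES T = T
s AND (p IMPLIES (NOT NOT (u AND p) IMPLIES (u IMPLIES q))) = T AND T = T
NOT (s AND (p IMPLIES (NOT NOT (u AND p) IMPLIES (u IMPLIES q)))) = NOT T = F
NOT NOT (s AND (p IMPLIES (NOT NOT (u AND p) IMPLIES (u IMPLIES q)))) = NOT F = T
p IMPLIES NOT NOT (s AND (p IMPLIES (NOT NOT (u AND p) IMPLIES (u IMPLIES q)))) = F IMPLIES T = T
p AND q = F AND F = F
(p IMPLIES NOT NOT (s AND (p IMPLIES (NOT NOT (u AND p) IMPLIES (u IMPLIES q))))) IMPLIES (p AND q) = T IMPLIES F = F
u IMPLIES s = F IMPLIES T = T
((p IMPLIES NOT NOT (s AND (p IMPLIES (NOT NOT (u AND p) IMPLIES (u IMPLIES q))))) IMPLIES (p AND q)) IMPLIES (u IMPLIES s) = F IMPLIES T = T
((s IMPLIES (p OR q)) IMPLIES NOT (u IMPLIES s)) IMPLIES (((p IMPLIES NOT NOT (s AND (p IMPLIES (NOT NOT (u AND p) IMPLIES (u IMPLIES q))))) IMPLIES (p AND q)) IMPLIES (u IMPLIES s)) = T IMPLIES T = T

T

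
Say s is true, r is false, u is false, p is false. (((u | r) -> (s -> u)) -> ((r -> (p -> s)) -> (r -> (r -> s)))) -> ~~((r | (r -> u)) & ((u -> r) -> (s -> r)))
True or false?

False

u | r = False | False = False
s -> u = True -> False = False
(u | r) -> (s -> u) = False -> False = True
p -> s = False -> True = True
r -> (p -> s) = False -> True = True
r -> s = False -> True = True
r -> (r -> s) = False -> True = True
(r -> (p -> s)) -> (r -> (r -> s)) = True -> True = True
((u | r) -> (s -> u)) -> ((r -> (p -> s)) -> (r -> (r -> s))) = True -> True = True
r -> u = False -> False = True
r | (r -> u) = False | True = True
u -> r = False -> False = True
s -> r = True -> False = False
(u -> r) -> (s -> r) = True -> False = False
(r | (r -> u)) & ((u -> r) -> (s -> r)) = True & False = False
~((r | (r -> u)) & ((u -> r) -> (s -> r))) = ~False = True
~~((r | (r -> u)) & ((u -> r) -> (s -> r))) = ~True = False
(((u | r) -> (s -> u)) -> ((r -> (p -> s)) -> (r -> (r -> s)))) -> ~~((r | (r -> u)) & ((u -> r) -> (s -> r))) = True -> False = False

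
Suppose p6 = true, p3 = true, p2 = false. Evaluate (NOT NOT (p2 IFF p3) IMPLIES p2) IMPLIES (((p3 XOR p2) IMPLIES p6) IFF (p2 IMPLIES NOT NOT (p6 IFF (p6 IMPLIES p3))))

true

p2 IFF p3 = false IFF true = false
NOT (p2 IFF p3) = NOT false = true
NOT NOT (p2 IFF p3) = NOT true = false
NOT NOT (p2 IFF p3) IMPLIES p2 = false IMPLIES false = true
p3 XOR p2 = true XOR false = true
(p3 XOR p2) IMPLIES p6 = true IMPLIES true = true
p6 IMPLIES p3 = true IMPLIES true = true
p6 IFF (p6 IMPLIES p3) = true IFF true = true
NOT (p6 IFF (p6 IMPLIES p3)) = NOT true = false
NOT NOT (p6 IFF (p6 IMPLIES p3)) = NOT false = true
p2 IMPLIES NOT NOT (p6 IFF (p6 IMPLIES p3)) = false IMPLIES true = true
((p3 XOR p2) IMPLIES p6) IFF (p2 IMPLIES NOT NOT (p6 IFF (p6 IMPLIES p3))) = true IFF true = true
(NOT NOT (p2 IFF p3) IMPLIES p2) IMPLIES (((p3 XOR p2) IMPLIES p6) IFF (p2 IMPLIES NOT NOT (p6 IFF (p6 IMPLIES p3)))) = true IMPLIES true = true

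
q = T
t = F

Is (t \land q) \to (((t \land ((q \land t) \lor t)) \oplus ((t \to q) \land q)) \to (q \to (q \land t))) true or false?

T

t \land q = F \land T = F
q \land t = T \land F = F
(q \land t) \lor t = F \lor F = F
t \land ((q \land t) \lor t) = F \land F = F
t \to q = F \to T = T
(t \to q) \land q = T \land T = T
(t \land ((q \land t) \lor t)) \oplus ((t \to q) \land q) = F \oplus T = T
q \land t = T \land F = F
q \to (q \land t) = T \to F = F
((t \land ((q \land t) \lor t)) \oplus ((t \to q) \land q)) \to (q \to (q \land t)) = T \to F = F
(t \land q) \to (((t \land ((q \land t) \lor t)) \oplus ((t \to q) \land q)) \to (q \to (q \land t))) = F \to F = T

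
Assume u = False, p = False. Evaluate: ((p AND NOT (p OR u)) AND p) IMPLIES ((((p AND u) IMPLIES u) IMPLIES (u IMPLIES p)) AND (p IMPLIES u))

p OR u = False OR False = False
NOT (p OR u) = NOT False = True
p AND NOT (p OR u) = False AND True = False
(p AND NOT (p OR u)) AND p = False AND False = False
p AND u = False AND False = False
(p AND u) IMPLIES u = False IMPLIES False = True
u IMPLIES p = False IMPLIES False = True
((p AND u) IMPLIES u) IMPLIES (u IMPLIES p) = True IMPLIES True = True
p IMPLIES u = False IMPLIES False = True
(((p AND u) IMPLIES u) IMPLIES (u IMPLIES p)) AND (p IMPLIES u) = True AND True = True
((p AND NOT (p OR u)) AND p) IMPLIES ((((p AND u) IMPLIES u) IMPLIES (u IMPLIES p)) AND (p IMPLIES u)) = False IMPLIES True = True

True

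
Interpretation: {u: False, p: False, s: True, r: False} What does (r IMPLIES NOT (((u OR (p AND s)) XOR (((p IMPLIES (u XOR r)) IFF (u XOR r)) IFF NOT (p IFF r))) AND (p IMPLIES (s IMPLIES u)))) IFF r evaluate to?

False

p AND s = False AND True = False
u OR (p AND s) = False OR False = False
u XOR r = False XOR False = False
p IMPLIES (u XOR r) = False IMPLIES False = True
u XOR r = False XOR False = False
(p IMPLIES (u XOR r)) IFF (u XOR r) = True IFF False = False
p IFF r = False IFF False = True
NOT (p IFF r) = NOT True = False
((p IMPLIES (u XOR r)) IFF (u XOR r)) IFF NOT (p IFF r) = False IFF False = True
(u OR (p AND s)) XOR (((p IMPLIES (u XOR r)) IFF (u XOR r)) IFF NOT (p IFF r)) = False XOR True = True
s IMPLIES u = True IMPLIES False = False
p IMPLIES (s IMPLIES u) = False IMPLIES False = True
((u OR (p AND s)) XOR (((p IMPLIES (u XOR r)) IFF (u XOR r)) IFF NOT (p IFF r))) AND (p IMPLIES (s IMPLIES u)) = True AND True = True
NOT (((u OR (p AND s)) XOR (((p IMPLIES (u XOR r)) IFF (u XOR r)) IFF NOT (p IFF r))) AND (p IMPLIES (s IMPLIES u))) = NOT True = False
r IMPLIES NOT (((u OR (p AND s)) XOR (((p IMPLIES (u XOR r)) IFF (u XOR r)) IFF NOT (p IFF r))) AND (p IMPLIES (s IMPLIES u))) = False IMPLIES False = True
(r IMPLIES NOT (((u OR (p AND s)) XOR (((p IMPLIES (u XOR r)) IFF (u XOR r)) IFF NOT (p IFF r))) AND (p IMPLIES (s IMPLIES u)))) IFF r = True IFF False = False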